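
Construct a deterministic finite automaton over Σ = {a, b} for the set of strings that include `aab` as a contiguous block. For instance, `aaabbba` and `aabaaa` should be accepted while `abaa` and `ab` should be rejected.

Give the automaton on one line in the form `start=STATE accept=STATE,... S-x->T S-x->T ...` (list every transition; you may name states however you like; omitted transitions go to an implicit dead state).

start=q0 accept=q3 q0-a->q1 q0-b->q0 q1-a->q2 q1-b->q0 q2-a->q2 q2-b->q3 q3-a->q3 q3-b->q3

States q0..q2 record the length of the longest prefix of `aab` that matches the current input suffix. Reaching q3 means `aab` has been seen, and we stay there forever. Accept from q3.
A 4-state machine:
        a   b  
>  q0   q1  q0 
   q1   q2  q0 
   q2   q2  q3 
 * q3   q3  q3 
(> = start, * = accepting)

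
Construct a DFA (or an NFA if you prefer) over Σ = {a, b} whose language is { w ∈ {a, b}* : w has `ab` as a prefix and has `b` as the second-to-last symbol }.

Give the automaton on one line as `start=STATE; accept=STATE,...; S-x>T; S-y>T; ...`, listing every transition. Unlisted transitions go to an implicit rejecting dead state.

Build one automaton per condition and run them in lockstep. One (4 states) tracks whether the input so far still matches the prefix `ab`; the other (7 states) tracks the last 2 symbols read. Each combined state is a pair, one component from each; accept when both components accept.
With 11 states:
          a    b  
>  S0     S1   S2 
   S1     S3   S4 
   S2     S5   S6 
   S3     S3   S7 
   S4     S8   S9 
   S5     S3   S7 
   S6     S5   S6 
   S7     S5   S6 
 * S8    S10   S4 
 * S9     S8   S9 
   S10   S10   S4 
(> = start, * = accepting)

start=S0; accept=S8,S9; S0-a>S1; S0-b>S2; S1-a>S3; S1-b>S4; S2-a>S5; S2-b>S6; S3-a>S3; S3-b>S7; S4-a>S8; S4-b>S9; S5-a>S3; S5-b>S7; S6-a>S5; S6-b>S6; S7-a>S5; S7-b>S6; S8-a>S10; S8-b>S4; S9-a>S8; S9-b>S9; S10-a>S10; S10-b>S4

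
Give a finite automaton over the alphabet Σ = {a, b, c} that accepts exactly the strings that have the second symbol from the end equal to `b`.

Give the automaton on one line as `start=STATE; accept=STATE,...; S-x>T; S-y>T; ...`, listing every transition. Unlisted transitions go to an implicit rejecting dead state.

start=q0; accept=q7,q8,q9; q0-a>q1; q0-b>q2; q0-c>q3; q1-a>q4; q1-b>q5; q1-c>q6; q2-a>q7; q2-b>q8; q2-c>q9; q3-a>q10; q3-b>q11; q3-c>q12; q4-a>q4; q4-b>q5; q4-c>q6; q5-a>q7; q5-b>q8; q5-c>q9; q6-a>q10; q6-b>q11; q6-c>q12; q7-a>q4; q7-b>q5; q7-c>q6; q8-a>q7; q8-b>q8; q8-c>q9; q9-a>q10; q9-b>q11; q9-c>q12; q10-a>q4; q10-b>q5; q10-c>q6; q11-a>q7; q11-b>q8; q11-c>q9; q12-a>q10; q12-b>q11; q12-c>q12

A DFA must remember the last 2 symbols (since which symbol is second-to-last isn't known until the input ends). Use one state per possible window of the last ≤2 symbols; accept from those whose window starts with `b`.
          a    b    c  
>  q0     q1   q2   q3 
   q1     q4   q5   q6 
   q2     q7   q8   q9 
   q3    q10  q11  q12 
   q4     q4   q5   q6 
   q5     q7   q8   q9 
   q6    q10  q11  q12 
 * q7     q4   q5   q6 
 * q8     q7   q8   q9 
 * q9    q10  q11  q12 
   q10    q4   q5   q6 
   q11    q7   q8   q9 
   q12   q10  q11  q12 
(> = start, * = accepting)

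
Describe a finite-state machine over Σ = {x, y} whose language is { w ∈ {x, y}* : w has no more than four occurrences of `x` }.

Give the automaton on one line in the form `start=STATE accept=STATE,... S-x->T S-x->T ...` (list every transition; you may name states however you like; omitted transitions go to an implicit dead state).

start=A accept=A,B,C,D,E A-x->B A-y->A B-x->C B-y->B C-x->D C-y->C D-x->E D-y->D E-x->F E-y->E F-x->F F-y->F

Only the number of `x`s matters, and only up to 5. Make a chain A → B → C → D → E → F advanced by each `x` (with F absorbing); every other symbol self-loops. The accepting set is {A, B, C, D, E}.
       x  y 
>* A   B  A 
 * B   C  B 
 * C   D  C 
 * D   E  D 
 * E   F  E 
   F   F  F 
(> = start, * = accepting)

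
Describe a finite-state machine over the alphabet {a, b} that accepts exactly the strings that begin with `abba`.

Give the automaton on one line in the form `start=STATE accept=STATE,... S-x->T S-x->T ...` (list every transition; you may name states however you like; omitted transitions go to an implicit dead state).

start=q0 accept=q4 q0-a->q1 q0-b->q5 q1-a->q5 q1-b->q2 q2-a->q5 q2-b->q3 q3-a->q4 q3-b->q5 q4-a->q4 q4-b->q4 q5-a->q5 q5-b->q5

Check the first 4 symbols one by one: q0 through q3 record how many have matched `abba` so far; any wrong symbol goes to the dead state q5. After all 4 match we enter the accepting sink q4.
A 6-state machine:
        a   b  
>  q0   q1  q5 
   q1   q5  q2 
   q2   q5  q3 
   q3   q4  q5 
 * q4   q4  q4 
   q5   q5  q5 
(> = start, * = accepting)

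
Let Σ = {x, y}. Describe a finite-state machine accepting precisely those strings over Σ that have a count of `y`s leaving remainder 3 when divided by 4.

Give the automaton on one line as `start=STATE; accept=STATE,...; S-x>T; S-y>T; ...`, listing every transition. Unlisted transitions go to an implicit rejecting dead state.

The only thing that matters is how many `y`s have appeared, reduced mod 4. Use one state per residue: q0 for 0, …, q3 for 3. Reading `y` moves to the next residue; anything else stays put. q3 is accepting.
        x   y  
>  q0   q0  q1 
   q1   q1  q2 
   q2   q2  q3 
 * q3   q3  q0 
(> = start, * = accepting)

start=q0; accept=q3; q0-x>q0; q0-y>q1; q1-x>q1; q1-y>q2; q2-x>q2; q2-y>q3; q3-x>q3; q3-y>q0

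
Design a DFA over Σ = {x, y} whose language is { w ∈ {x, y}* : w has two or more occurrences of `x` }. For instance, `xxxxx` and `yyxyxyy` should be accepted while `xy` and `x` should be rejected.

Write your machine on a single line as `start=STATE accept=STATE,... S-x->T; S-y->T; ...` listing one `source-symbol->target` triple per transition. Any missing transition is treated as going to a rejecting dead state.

Count `x`s, saturating at 3: states q0 through q2 mean 0 through 2 `x`s seen; q3 means more than 2. Each `x` increments (capped at q3); other symbols loop. Accept from {q2, q3}.
With 4 states:
        x   y  
>  q0   q1  q0 
   q1   q2  q1 
 * q2   q3  q2 
 * q3   q3  q3 
(> = start, * = accepting)

start=q0; accept=q2,q3; q0-x->q1; q0-y->q0; q1-x->q2; q1-y->q1; q2-x->q3; q2-y->q2; q3-x->q3; q3-y->q3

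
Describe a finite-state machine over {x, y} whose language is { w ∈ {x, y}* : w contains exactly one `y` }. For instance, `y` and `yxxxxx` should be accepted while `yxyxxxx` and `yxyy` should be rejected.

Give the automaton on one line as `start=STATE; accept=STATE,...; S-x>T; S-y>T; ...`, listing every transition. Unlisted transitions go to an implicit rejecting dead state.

Only the number of `y`s matters, and only up to 2. Make a chain q0 → q1 → q2 advanced by each `y` (with q2 absorbing); every other symbol self-loops. The accepting set is {q1}.
3 states suffice.
        x   y  
>  q0   q0  q1 
 * q1   q1  q2 
   q2   q2  q2 
(> = start, * = accepting)

start=q0; accept=q1; q0-x>q0; q0-y>q1; q1-x>q1; q1-y>q2; q2-x>q2; q2-y>q2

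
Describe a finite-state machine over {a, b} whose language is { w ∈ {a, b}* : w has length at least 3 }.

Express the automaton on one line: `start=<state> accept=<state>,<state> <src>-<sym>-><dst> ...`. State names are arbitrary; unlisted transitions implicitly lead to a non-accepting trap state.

start=q0 accept=q3,q4 q0-a->q1 q0-b->q1 q1-a->q2 q1-b->q2 q2-a->q3 q2-b->q3 q3-a->q4 q3-b->q4 q4-a->q4 q4-b->q4

We only need to distinguish lengths 0, 1, …, 3, and '>3'. Chain q0 → q1 → q2 → q3 → q4 on every symbol, with q4 looping. Accepting states: {q3, q4}.
With 5 states:
        a   b  
>  q0   q1  q1 
   q1   q2  q2 
   q2   q3  q3 
 * q3   q4  q4 
 * q4   q4  q4 
(> = start, * = accepting)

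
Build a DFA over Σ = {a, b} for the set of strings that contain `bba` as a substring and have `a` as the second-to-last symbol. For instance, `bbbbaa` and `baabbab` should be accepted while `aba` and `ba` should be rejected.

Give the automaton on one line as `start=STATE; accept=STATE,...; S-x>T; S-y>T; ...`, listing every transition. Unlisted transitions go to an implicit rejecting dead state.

Handle the two conditions separately and then intersect. One (4 states) tracks whether and how much of `bba` has been seen; the other (7 states) tracks the last 2 symbols read. Each combined state is a pair, one component from each; accept when both components accept. Minimizing collapses redundant product states.
With 6 states:
        a   b  
>  S0   S0  S1 
   S1   S0  S2 
   S2   S3  S2 
   S3   S4  S5 
 * S4   S4  S5 
 * S5   S3  S2 
(> = start, * = accepting)

start=S0; accept=S4,S5; S0-a>S0; S0-b>S1; S1-a>S0; S1-b>S2; S2-a>S3; S2-b>S2; S3-a>S4; S3-b>S5; S4-a>S4; S4-b>S5; S5-a>S3; S5-b>S2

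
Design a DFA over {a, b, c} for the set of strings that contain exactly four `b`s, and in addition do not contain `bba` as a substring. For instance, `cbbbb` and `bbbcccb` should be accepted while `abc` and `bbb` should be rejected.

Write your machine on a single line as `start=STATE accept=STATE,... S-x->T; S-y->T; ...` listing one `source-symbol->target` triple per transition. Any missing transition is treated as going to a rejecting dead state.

Build one automaton per condition and run them in lockstep. The first has 6 states tracking the count of `b`s, saturating at 5; the second has 4 states tracking partial matches of the forbidden pattern `bba`. A product state is a pair (one from each), accepting exactly when both do. Minimizing collapses redundant product states.
12 states suffice.
          a    b    c  
>  s0     s0   s1   s0 
   s1     s2   s3   s2 
   s2     s2   s4   s2 
   s3     s5   s6   s7 
   s4     s7   s6   s7 
   s5     s5   s5   s5 
   s6     s5   s8   s9 
   s7     s7  s10   s7 
 * s8     s5   s5  s11 
   s9     s9  s11   s9 
   s10    s9   s8   s9 
 * s11   s11   s5  s11 
(> = start, * = accepting)

start=s0; accept=s8,s11; s0-a->s0; s0-b->s1; s0-c->s0; s1-a->s2; s1-b->s3; s1-c->s2; s2-a->s2; s2-b->s4; s2-c->s2; s3-a->s5; s3-b->s6; s3-c->s7; s4-a->s7; s4-b->s6; s4-c->s7; s5-a->s5; s5-b->s5; s5-c->s5; s6-a->s5; s6-b->s8; s6-c->s9; s7-a->s7; s7-b->s10; s7-c->s7; s8-a->s5; s8-b->s5; s8-c->s11; s9-a->s9; s9-b->s11; s9-c->s9; s10-a->s9; s10-b->s8; s10-c->s9; s11-a->s11; s11-b->s5; s11-c->s11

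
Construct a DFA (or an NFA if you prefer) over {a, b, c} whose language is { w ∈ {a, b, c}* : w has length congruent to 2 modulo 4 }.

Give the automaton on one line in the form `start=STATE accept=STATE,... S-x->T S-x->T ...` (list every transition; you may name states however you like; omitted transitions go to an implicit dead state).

start=q0 accept=q2 q0-a->q1 q0-b->q1 q0-c->q1 q1-a->q2 q1-b->q2 q1-c->q2 q2-a->q3 q2-b->q3 q2-c->q3 q3-a->q0 q3-b->q0 q3-c->q0

Count input length modulo 4: every symbol advances one step around the cycle q0 → q1 → q2 → q3 → q0. Accept at q2.
With 4 states:
        a   b   c  
>  q0   q1  q1  q1 
   q1   q2  q2  q2 
 * q2   q3  q3  q3 
   q3   q0  q0  q0 
(> = start, * = accepting)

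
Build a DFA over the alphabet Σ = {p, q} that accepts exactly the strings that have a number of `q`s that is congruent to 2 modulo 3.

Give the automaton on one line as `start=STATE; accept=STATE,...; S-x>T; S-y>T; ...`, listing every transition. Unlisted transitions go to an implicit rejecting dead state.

Keep the running count of `q`s modulo 3: each `q` advances along the cycle s0 → s1 → s2 → s0 while other symbols loop. Accept at s2.
3 states suffice.
        p   q  
>  s0   s0  s1 
   s1   s1  s2 
 * s2   s2  s0 
(> = start, * = accepting)

start=s0; accept=s2; s0-p>s0; s0-q>s1; s1-p>s1; s1-q>s2; s2-p>s2; s2-q>s0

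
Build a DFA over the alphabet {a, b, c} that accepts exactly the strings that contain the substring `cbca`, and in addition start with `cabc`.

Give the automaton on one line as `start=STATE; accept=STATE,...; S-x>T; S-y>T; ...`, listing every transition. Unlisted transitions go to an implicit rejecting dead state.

Run two small machines in parallel and take their product. The first has 5 states tracking whether and how much of `cbca` has been seen; the second has 6 states tracking whether the input so far still matches the prefix `cabc`. A product state is a pair (one from each), accepting exactly when both do. After merging equivalent states the machine shrinks.
10 states suffice.
        a   b   c  
>  S0   S1  S1  S2 
   S1   S1  S1  S1 
   S2   S3  S1  S1 
   S3   S1  S4  S1 
   S4   S1  S1  S5 
   S5   S6  S7  S5 
   S6   S6  S6  S5 
   S7   S6  S6  S8 
   S8   S9  S7  S5 
 * S9   S9  S9  S9 
(> = start, * = accepting)

start=S0; accept=S9; S0-a>S1; S0-b>S1; S0-c>S2; S1-a>S1; S1-b>S1; S1-c>S1; S2-a>S3; S2-b>S1; S2-c>S1; S3-a>S1; S3-b>S4; S3-c>S1; S4-a>S1; S4-b>S1; S4-c>S5; S5-a>S6; S5-b>S7; S5-c>S5; S6-a>S6; S6-b>S6; S6-c>S5; S7-a>S6; S7-b>S6; S7-c>S8; S8-a>S9; S8-b>S7; S8-c>S5; S9-a>S9; S9-b>S9; S9-c>S9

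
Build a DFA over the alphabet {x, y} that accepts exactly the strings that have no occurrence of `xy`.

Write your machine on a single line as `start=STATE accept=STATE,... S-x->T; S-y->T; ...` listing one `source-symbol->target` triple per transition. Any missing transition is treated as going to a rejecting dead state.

This is the complement of 'contains `xy`'. Use the same substring-matching states — q0 through q2 holding how much of `xy` has just been matched — but flip the accepting set: everything except the trap q2 accepts.
With 3 states:
        x   y  
>* q0   q1  q0 
 * q1   q1  q2 
   q2   q2  q2 
(> = start, * = accepting)

start=q0; accept=q0,q1; q0-x->q1; q0-y->q0; q1-x->q1; q1-y->q2; q2-x->q2; q2-y->q2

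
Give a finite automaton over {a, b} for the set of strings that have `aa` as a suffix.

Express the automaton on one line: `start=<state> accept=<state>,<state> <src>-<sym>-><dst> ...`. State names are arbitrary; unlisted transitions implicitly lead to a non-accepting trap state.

Remember how much of `aa` the current input suffix matches. State q0 means no match yet; q1 means the last symbol is `a`; q2 means the last 2 symbols are `aa`. Only q2 accepts. On a mismatch, fall back to the longest proper suffix that is still a prefix of `aa`.
A 3-state machine:
        a   b  
>  q0   q1  q0 
   q1   q2  q0 
 * q2   q2  q0 
(> = start, * = accepting)

start=q0 accept=q2 q0-a->q1 q0-b->q0 q1-a->q2 q1-b->q0 q2-a->q2 q2-b->q0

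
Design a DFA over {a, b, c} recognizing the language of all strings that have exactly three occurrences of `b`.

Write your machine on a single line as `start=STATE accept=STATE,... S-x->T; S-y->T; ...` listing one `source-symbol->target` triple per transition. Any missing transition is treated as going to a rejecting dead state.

start=S0; accept=S3; S0-a->S0; S0-b->S1; S0-c->S0; S1-a->S1; S1-b->S2; S1-c->S1; S2-a->S2; S2-b->S3; S2-c->S2; S3-a->S3; S3-b->S4; S3-c->S3; S4-a->S4; S4-b->S4; S4-c->S4

Only the number of `b`s matters, and only up to 4. Make a chain S0 → S1 → S2 → S3 → S4 advanced by each `b` (with S4 absorbing); every other symbol self-loops. The accepting set is {S3}.
5 states suffice.
        a   b   c  
>  S0   S0  S1  S0 
   S1   S1  S2  S1 
   S2   S2  S3  S2 
 * S3   S3  S4  S3 
   S4   S4  S4  S4 
(> = start, * = accepting)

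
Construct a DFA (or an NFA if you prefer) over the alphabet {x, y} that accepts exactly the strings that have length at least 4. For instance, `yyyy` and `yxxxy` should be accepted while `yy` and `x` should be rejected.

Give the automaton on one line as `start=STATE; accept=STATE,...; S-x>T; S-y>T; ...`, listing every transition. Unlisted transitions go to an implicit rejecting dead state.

start=q0; accept=q4,q5; q0-x>q1; q0-y>q1; q1-x>q2; q1-y>q2; q2-x>q3; q2-y>q3; q3-x>q4; q3-y>q4; q4-x>q5; q4-y>q5; q5-x>q5; q5-y>q5

Count input length up to 5: every symbol moves from q0 toward q5, which means 'more than 4' and absorbs. Accept from {q4, q5}.
6 states suffice.
        x   y  
>  q0   q1  q1 
   q1   q2  q2 
   q2   q3  q3 
   q3   q4  q4 
 * q4   q5  q5 
 * q5   q5  q5 
(> = start, * = accepting)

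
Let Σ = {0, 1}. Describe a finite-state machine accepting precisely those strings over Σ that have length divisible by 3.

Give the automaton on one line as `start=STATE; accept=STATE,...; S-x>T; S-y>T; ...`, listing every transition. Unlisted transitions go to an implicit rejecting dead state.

start=A; accept=A; A-0>B; A-1>B; B-0>C; B-1>C; C-0>A; C-1>A

Only the length mod 3 matters, so use a 3-cycle: from any state, every input symbol moves to the next state, wrapping C back to A. Mark A accepting.
A 3-state machine:
       0  1 
>* A   B  B 
   B   C  C 
   C   A  A 
(> = start, * = accepting)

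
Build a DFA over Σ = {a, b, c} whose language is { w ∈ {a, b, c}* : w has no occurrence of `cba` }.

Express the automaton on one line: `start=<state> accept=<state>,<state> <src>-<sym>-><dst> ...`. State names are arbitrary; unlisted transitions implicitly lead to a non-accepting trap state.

start=q0 accept=q0,q1,q2 q0-a->q0 q0-b->q0 q0-c->q1 q1-a->q0 q1-b->q2 q1-c->q1 q2-a->q3 q2-b->q0 q2-c->q1 q3-a->q3 q3-b->q3 q3-c->q3

Track partial matches of the forbidden pattern `cba`. State q3 is a dead state reached once `cba` has occurred; every other state accepts. q0 means no part of `cba` is currently matched.
A 4-state machine:
        a   b   c  
>* q0   q0  q0  q1 
 * q1   q0  q2  q1 
 * q2   q3  q0  q1 
   q3   q3  q3  q3 
(> = start, * = accepting)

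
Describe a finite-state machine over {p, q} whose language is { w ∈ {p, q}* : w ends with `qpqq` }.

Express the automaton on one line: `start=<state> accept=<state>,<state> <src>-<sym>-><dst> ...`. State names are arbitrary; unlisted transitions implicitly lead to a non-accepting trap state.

start=S0 accept=S4 S0-p->S0 S0-q->S1 S1-p->S2 S1-q->S1 S2-p->S0 S2-q->S3 S3-p->S2 S3-q->S4 S4-p->S2 S4-q->S1

Remember how much of `qpqq` the current input suffix matches. State S0 means no match yet; S1 means the last symbol is `q`; S2 means the last 2 symbols are `qp`; S3 means the last 3 symbols are `qpq`; S4 means the last 4 symbols are `qpqq`. Only S4 accepts. On a mismatch, fall back to the longest proper suffix that is still a prefix of `qpqq`.
        p   q  
>  S0   S0  S1 
   S1   S2  S1 
   S2   S0  S3 
   S3   S2  S4 
 * S4   S2  S1 
(> = start, * = accepting)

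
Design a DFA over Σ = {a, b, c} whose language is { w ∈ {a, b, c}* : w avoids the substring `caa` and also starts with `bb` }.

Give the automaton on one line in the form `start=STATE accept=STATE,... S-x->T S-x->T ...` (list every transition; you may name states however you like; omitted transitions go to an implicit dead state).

start=q0 accept=q3,q4,q5 q0-a->q1 q0-b->q2 q0-c->q1 q1-a->q1 q1-b->q1 q1-c->q1 q2-a->q1 q2-b->q3 q2-c->q1 q3-a->q3 q3-b->q3 q3-c->q4 q4-a->q5 q4-b->q3 q4-c->q4 q5-a->q1 q5-b->q3 q5-c->q4

Handle the two conditions separately and then intersect. The first has 4 states tracking partial matches of the forbidden pattern `caa`; the second has 4 states tracking whether the input so far still matches the prefix `bb`. A product state is a pair (one from each), accepting exactly when both do. Minimizing collapses redundant product states.
        a   b   c  
>  q0   q1  q2  q1 
   q1   q1  q1  q1 
   q2   q1  q3  q1 
 * q3   q3  q3  q4 
 * q4   q5  q3  q4 
 * q5   q1  q3  q4 
(> = start, * = accepting)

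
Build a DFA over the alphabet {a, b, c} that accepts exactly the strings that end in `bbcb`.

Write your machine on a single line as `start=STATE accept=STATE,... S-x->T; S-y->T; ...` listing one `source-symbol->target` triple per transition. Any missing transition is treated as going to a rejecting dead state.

Let each state record the length of the longest suffix of the input read so far that is also a prefix of `bbcb`. S1 means the last symbol is `b`; S2 means the last 2 symbols are `bb`; S3 means the last 3 symbols are `bbc`; S4 means the last 4 symbols are `bbcb`. Accept only at S4, where the string currently ends in `bbcb`.
A 5-state machine:
        a   b   c  
>  S0   S0  S1  S0 
   S1   S0  S2  S0 
   S2   S0  S2  S3 
   S3   S0  S4  S0 
 * S4   S0  S2  S0 
(> = start, * = accepting)

start=S0; accept=S4; S0-a->S0; S0-b->S1; S0-c->S0; S1-a->S0; S1-b->S2; S1-c->S0; S2-a->S0; S2-b->S2; S2-c->S3; S3-a->S0; S3-b->S4; S3-c->S0; S4-a->S0; S4-b->S2; S4-c->S0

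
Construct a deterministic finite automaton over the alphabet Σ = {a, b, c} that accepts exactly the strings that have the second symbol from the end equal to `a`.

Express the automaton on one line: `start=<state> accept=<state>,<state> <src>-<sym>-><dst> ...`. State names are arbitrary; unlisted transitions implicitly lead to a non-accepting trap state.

start=q0 accept=q4,q5,q6 q0-a->q1 q0-b->q2 q0-c->q3 q1-a->q4 q1-b->q5 q1-c->q6 q2-a->q7 q2-b->q8 q2-c->q9 q3-a->q10 q3-b->q11 q3-c->q12 q4-a->q4 q4-b->q5 q4-c->q6 q5-a->q7 q5-b->q8 q5-c->q9 q6-a->q10 q6-b->q11 q6-c->q12 q7-a->q4 q7-b->q5 q7-c->q6 q8-a->q7 q8-b->q8 q8-c->q9 q9-a->q10 q9-b->q11 q9-c->q12 q10-a->q4 q10-b->q5 q10-c->q6 q11-a->q7 q11-b->q8 q11-c->q9 q12-a->q10 q12-b->q11 q12-c->q12

Because acceptance depends on a position counted from the end, the machine has to buffer the most recent 2 symbols. Make each state the string of the last up-to-2 symbols read; on input `x` shift the window left and append `x`. Accept when the buffered window has length 2 and begins with `a`.
With 13 states:
          a    b    c  
>  q0     q1   q2   q3 
   q1     q4   q5   q6 
   q2     q7   q8   q9 
   q3    q10  q11  q12 
 * q4     q4   q5   q6 
 * q5     q7   q8   q9 
 * q6    q10  q11  q12 
   q7     q4   q5   q6 
   q8     q7   q8   q9 
   q9    q10  q11  q12 
   q10    q4   q5   q6 
   q11    q7   q8   q9 
   q12   q10  q11  q12 
(> = start, * = accepting)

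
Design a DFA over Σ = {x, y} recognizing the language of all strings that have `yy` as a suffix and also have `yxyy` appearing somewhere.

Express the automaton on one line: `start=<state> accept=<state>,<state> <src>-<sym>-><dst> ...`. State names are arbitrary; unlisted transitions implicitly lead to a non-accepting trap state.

start=S0 accept=S5 S0-x->S0 S0-y->S1 S1-x->S2 S1-y->S3 S2-x->S0 S2-y->S4 S3-x->S2 S3-y->S3 S4-x->S2 S4-y->S5 S5-x->S6 S5-y->S5 S6-x->S6 S6-y->S7 S7-x->S6 S7-y->S5

Build one automaton per condition and run them in lockstep. One (3 states) tracks how much of the suffix `yy` has currently been matched; the other (5 states) tracks whether and how much of `yxyy` has been seen. Each combined state is a pair, one component from each; accept when both components accept.
8 states suffice.
        x   y  
>  S0   S0  S1 
   S1   S2  S3 
   S2   S0  S4 
   S3   S2  S3 
   S4   S2  S5 
 * S5   S6  S5 
   S6   S6  S7 
   S7   S6  S5 
(> = start, * = accepting)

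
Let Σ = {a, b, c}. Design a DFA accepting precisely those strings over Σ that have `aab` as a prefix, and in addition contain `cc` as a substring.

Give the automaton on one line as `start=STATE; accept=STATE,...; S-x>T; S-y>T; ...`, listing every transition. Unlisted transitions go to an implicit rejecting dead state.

start=q0; accept=q6; q0-a>q1; q0-b>q2; q0-c>q2; q1-a>q3; q1-b>q2; q1-c>q2; q2-a>q2; q2-b>q2; q2-c>q2; q3-a>q2; q3-b>q4; q3-c>q2; q4-a>q4; q4-b>q4; q4-c>q5; q5-a>q4; q5-b>q4; q5-c>q6; q6-a>q6; q6-b>q6; q6-c>q6

Build one automaton per condition and run them in lockstep. One (5 states) tracks whether the input so far still matches the prefix `aab`; the other (3 states) tracks whether and how much of `cc` has been seen. Each combined state is a pair, one component from each; accept when both components accept. After merging equivalent states the machine shrinks.
A 7-state machine:
        a   b   c  
>  q0   q1  q2  q2 
   q1   q3  q2  q2 
   q2   q2  q2  q2 
   q3   q2  q4  q2 
   q4   q4  q4  q5 
   q5   q4  q4  q6 
 * q6   q6  q6  q6 
(> = start, * = accepting)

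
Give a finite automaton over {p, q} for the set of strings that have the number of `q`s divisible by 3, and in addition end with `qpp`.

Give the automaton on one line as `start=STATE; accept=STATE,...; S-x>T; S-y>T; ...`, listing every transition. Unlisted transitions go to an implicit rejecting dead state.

start=A; accept=L; A-p>A; A-q>B; B-p>C; B-q>D; C-p>E; C-q>D; D-p>F; D-q>G; E-p>H; E-q>D; F-p>I; F-q>G; G-p>J; G-q>B; H-p>H; H-q>D; I-p>K; I-q>G; J-p>L; J-q>B; K-p>K; K-q>G; L-p>A; L-q>B

Handle the two conditions separately and then intersect. The first has 3 states tracking the count of `q`s modulo 3; the second has 4 states tracking how much of the suffix `qpp` has currently been matched. A product state is a pair (one from each), accepting exactly when both do.
12 states suffice.
       p  q 
>  A   A  B 
   B   C  D 
   C   E  D 
   D   F  G 
   E   H  D 
   F   I  G 
   G   J  B 
   H   H  D 
   I   K  G 
   J   L  B 
   K   K  G 
 * L   A  B 
(> = start, * = accepting)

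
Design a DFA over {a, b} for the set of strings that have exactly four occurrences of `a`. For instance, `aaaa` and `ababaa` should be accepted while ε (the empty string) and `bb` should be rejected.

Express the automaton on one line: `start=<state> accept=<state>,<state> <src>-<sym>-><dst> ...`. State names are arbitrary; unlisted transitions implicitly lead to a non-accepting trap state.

Only the number of `a`s matters, and only up to 5. Make a chain s0 → s1 → s2 → s3 → s4 → s5 advanced by each `a` (with s5 absorbing); every other symbol self-loops. The accepting set is {s4}.
        a   b  
>  s0   s1  s0 
   s1   s2  s1 
   s2   s3  s2 
   s3   s4  s3 
 * s4   s5  s4 
   s5   s5  s5 
(> = start, * = accepting)

start=s0 accept=s4 s0-a->s1 s0-b->s0 s1-a->s2 s1-b->s1 s2-a->s3 s2-b->s2 s3-a->s4 s3-b->s3 s4-a->s5 s4-b->s4 s5-a->s5 s5-b->s5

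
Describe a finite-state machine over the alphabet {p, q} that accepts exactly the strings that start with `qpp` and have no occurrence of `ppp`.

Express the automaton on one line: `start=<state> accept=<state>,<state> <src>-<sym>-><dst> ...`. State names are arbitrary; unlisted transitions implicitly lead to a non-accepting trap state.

start=S0 accept=S7,S9,S10 S0-p->S1 S0-q->S2 S1-p->S3 S1-q->S4 S2-p->S5 S2-q->S4 S3-p->S6 S3-q->S4 S4-p->S1 S4-q->S4 S5-p->S7 S5-q->S4 S6-p->S6 S6-q->S6 S7-p->S8 S7-q->S9 S8-p->S8 S8-q->S8 S9-p->S10 S9-q->S9 S10-p->S7 S10-q->S9

Run two small machines in parallel and take their product. The first has 5 states tracking whether the input so far still matches the prefix `qpp`; the second has 4 states tracking partial matches of the forbidden pattern `ppp`. A product state is a pair (one from each), accepting exactly when both do.
11 states suffice.
          p    q  
>  S0     S1   S2 
   S1     S3   S4 
   S2     S5   S4 
   S3     S6   S4 
   S4     S1   S4 
   S5     S7   S4 
   S6     S6   S6 
 * S7     S8   S9 
   S8     S8   S8 
 * S9    S10   S9 
 * S10    S7   S9 
(> = start, * = accepting)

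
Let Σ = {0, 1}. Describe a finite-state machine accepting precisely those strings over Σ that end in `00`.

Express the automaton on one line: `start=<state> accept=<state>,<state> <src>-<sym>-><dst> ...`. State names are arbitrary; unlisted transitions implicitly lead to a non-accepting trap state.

Let each state record the length of the longest suffix of the input read so far that is also a prefix of `00`. s1 means the last symbol is `0`; s2 means the last 2 symbols are `00`. Accept only at s2, where the string currently ends in `00`.
3 states suffice.
        0   1  
>  s0   s1  s0 
   s1   s2  s0 
 * s2   s2  s0 
(> = start, * = accepting)

start=s0 accept=s2 s0-0->s1 s0-1->s0 s1-0->s2 s1-1->s0 s2-0->s2 s2-1->s0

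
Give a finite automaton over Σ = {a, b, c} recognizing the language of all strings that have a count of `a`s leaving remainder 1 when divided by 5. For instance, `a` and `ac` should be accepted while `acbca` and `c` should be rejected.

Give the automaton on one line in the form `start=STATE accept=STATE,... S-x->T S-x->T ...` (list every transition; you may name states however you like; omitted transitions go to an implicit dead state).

Keep the running count of `a`s modulo 5: each `a` advances along the cycle q0 → q1 → q2 → q3 → q4 → q0 while other symbols loop. Accept at q1.
5 states suffice.
        a   b   c  
>  q0   q1  q0  q0 
 * q1   q2  q1  q1 
   q2   q3  q2  q2 
   q3   q4  q3  q3 
   q4   q0  q4  q4 
(> = start, * = accepting)

start=q0 accept=q1 q0-a->q1 q0-b->q0 q0-c->q0 q1-a->q2 q1-b->q1 q1-c->q1 q2-a->q3 q2-b->q2 q2-c->q2 q3-a->q4 q3-b->q3 q3-c->q3 q4-a->q0 q4-b->q4 q4-c->q4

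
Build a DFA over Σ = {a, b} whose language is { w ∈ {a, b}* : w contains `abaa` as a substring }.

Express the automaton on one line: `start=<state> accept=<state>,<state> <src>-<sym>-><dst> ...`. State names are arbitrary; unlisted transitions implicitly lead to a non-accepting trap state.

Track how much of `abaa` has been matched so far: state S0 is no progress, S4 is the absorbing accept state reached once `abaa` has occurred. Intermediate states record partial matches; on a mismatch, fall back to the longest reusable overlap.
        a   b  
>  S0   S1  S0 
   S1   S1  S2 
   S2   S3  S0 
   S3   S4  S2 
 * S4   S4  S4 
(> = start, * = accepting)

start=S0 accept=S4 S0-a->S1 S0-b->S0 S1-a->S1 S1-b->S2 S2-a->S3 S2-b->S0 S3-a->S4 S3-b->S2 S4-a->S4 S4-b->S4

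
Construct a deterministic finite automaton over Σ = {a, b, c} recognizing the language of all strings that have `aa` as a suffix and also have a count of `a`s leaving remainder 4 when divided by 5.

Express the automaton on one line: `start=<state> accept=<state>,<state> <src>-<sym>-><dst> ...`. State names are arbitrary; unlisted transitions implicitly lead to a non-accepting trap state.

Handle the two conditions separately and then intersect. The first has 3 states tracking how much of the suffix `aa` has currently been matched; the second has 5 states tracking the count of `a`s modulo 5. A product state is a pair (one from each), accepting exactly when both do.
A 15-state machine:
          a    b    c  
>  S0     S1   S0   S0 
   S1     S2   S3   S3 
   S2     S4   S5   S5 
   S3     S6   S3   S3 
   S4     S7   S8   S8 
   S5     S9   S5   S5 
   S6     S4   S5   S5 
 * S7    S10  S11  S11 
   S8    S12   S8   S8 
   S9     S7   S8   S8 
   S10   S13   S0   S0 
   S11   S14  S11  S11 
   S12   S10  S11  S11 
   S13    S2   S3   S3 
   S14   S13   S0   S0 
(> = start, * = accepting)

start=S0 accept=S7 S0-a->S1 S0-b->S0 S0-c->S0 S1-a->S2 S1-b->S3 S1-c->S3 S2-a->S4 S2-b->S5 S2-c->S5 S3-a->S6 S3-b->S3 S3-c->S3 S4-a->S7 S4-b->S8 S4-c->S8 S5-a->S9 S5-b->S5 S5-c->S5 S6-a->S4 S6-b->S5 S6-c->S5 S7-a->S10 S7-b->S11 S7-c->S11 S8-a->S12 S8-b->S8 S8-c->S8 S9-a->S7 S9-b->S8 S9-c->S8 S10-a->S13 S10-b->S0 S10-c->S0 S11-a->S14 S11-b->S11 S11-c->S11 S12-a->S10 S12-b->S11 S12-c->S11 S13-a->S2 S13-b->S3 S13-c->S3 S14-a->S13 S14-b->S0 S14-c->S0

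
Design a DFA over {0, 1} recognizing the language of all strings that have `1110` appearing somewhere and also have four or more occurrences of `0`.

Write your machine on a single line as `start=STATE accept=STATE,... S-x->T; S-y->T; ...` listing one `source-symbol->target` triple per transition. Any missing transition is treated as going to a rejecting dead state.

Handle the two conditions separately and then intersect. The first has 5 states tracking whether and how much of `1110` has been seen; the second has 6 states tracking the count of `0`s, saturating at 5. A product state is a pair (one from each), accepting exactly when both do. Equivalent product states are then merged.
          0    1  
>  S0     S1   S2 
   S1     S3   S4 
   S2     S1   S5 
   S3     S6   S7 
   S4     S3   S8 
   S5     S1   S9 
   S6     S6  S10 
   S7     S6  S11 
   S8     S3  S12 
   S9    S12   S9 
   S10    S6  S13 
   S11    S6  S14 
   S12   S14  S12 
   S13    S6  S15 
   S14   S15  S14 
   S15   S16  S15 
 * S16   S16  S16 
(> = start, * = accepting)

start=S0; accept=S16; S0-0->S1; S0-1->S2; S1-0->S3; S1-1->S4; S2-0->S1; S2-1->S5; S3-0->S6; S3-1->S7; S4-0->S3; S4-1->S8; S5-0->S1; S5-1->S9; S6-0->S6; S6-1->S10; S7-0->S6; S7-1->S11; S8-0->S3; S8-1->S12; S9-0->S12; S9-1->S9; S10-0->S6; S10-1->S13; S11-0->S6; S11-1->S14; S12-0->S14; S12-1->S12; S13-0->S6; S13-1->S15; S14-0->S15; S14-1->S14; S15-0->S16; S15-1->S15; S16-0->S16; S16-1->S16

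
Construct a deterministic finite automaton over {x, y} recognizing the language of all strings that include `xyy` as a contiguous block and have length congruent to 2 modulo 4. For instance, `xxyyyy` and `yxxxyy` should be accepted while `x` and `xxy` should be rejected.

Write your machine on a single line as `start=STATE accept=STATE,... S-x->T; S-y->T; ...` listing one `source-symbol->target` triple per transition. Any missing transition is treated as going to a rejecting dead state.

start=A; accept=P; A-x->B; A-y->C; B-x->D; B-y->E; C-x->D; C-y->F; D-x->G; D-y->H; E-x->G; E-y->I; F-x->G; F-y->J; G-x->K; G-y->L; H-x->K; H-y->M; I-x->M; I-y->M; J-x->K; J-y->A; K-x->B; K-y->N; L-x->B; L-y->O; M-x->O; M-y->O; N-x->D; N-y->P; O-x->P; O-y->P; P-x->I; P-y->I

Handle the two conditions separately and then intersect. One (4 states) tracks whether and how much of `xyy` has been seen; the other (4 states) tracks the input length modulo 4. Each combined state is a pair, one component from each; accept when both components accept.
With 16 states:
       x  y 
>  A   B  C 
   B   D  E 
   C   D  F 
   D   G  H 
   E   G  I 
   F   G  J 
   G   K  L 
   H   K  M 
   I   M  M 
   J   K  A 
   K   B  N 
   L   B  O 
   M   O  O 
   N   D  P 
   O   P  P 
 * P   I  I 
(> = start, * = accepting)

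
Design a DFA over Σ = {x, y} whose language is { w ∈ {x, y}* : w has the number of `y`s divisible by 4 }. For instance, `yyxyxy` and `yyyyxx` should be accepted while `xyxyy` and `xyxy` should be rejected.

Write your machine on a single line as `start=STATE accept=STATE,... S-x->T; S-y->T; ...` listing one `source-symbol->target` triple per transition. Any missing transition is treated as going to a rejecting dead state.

The only thing that matters is how many `y`s have appeared, reduced mod 4. Use one state per residue: q0 for 0, …, q3 for 3. Reading `y` moves to the next residue; anything else stays put. q0 is accepting.
With 4 states:
        x   y  
>* q0   q0  q1 
   q1   q1  q2 
   q2   q2  q3 
   q3   q3  q0 
(> = start, * = accepting)

start=q0; accept=q0; q0-x->q0; q0-y->q1; q1-x->q1; q1-y->q2; q2-x->q2; q2-y->q3; q3-x->q3; q3-y->q0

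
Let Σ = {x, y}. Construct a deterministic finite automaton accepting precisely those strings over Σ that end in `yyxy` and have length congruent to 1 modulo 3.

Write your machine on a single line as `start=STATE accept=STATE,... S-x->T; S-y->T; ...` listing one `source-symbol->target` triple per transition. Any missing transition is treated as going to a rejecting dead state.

start=A; accept=L; A-x->B; A-y->C; B-x->D; B-y->E; C-x->D; C-y->F; D-x->A; D-y->G; E-x->A; E-y->H; F-x->I; F-y->H; G-x->B; G-y->J; H-x->K; H-y->J; I-x->B; I-y->L; J-x->M; J-y->F; K-x->D; K-y->N; L-x->D; L-y->F; M-x->A; M-y->O; N-x->A; N-y->H; O-x->B; O-y->J

Handle the two conditions separately and then intersect. One (5 states) tracks how much of the suffix `yyxy` has currently been matched; the other (3 states) tracks the input length modulo 3. Each combined state is a pair, one component from each; accept when both components accept.
15 states suffice.
       x  y 
>  A   B  C 
   B   D  E 
   C   D  F 
   D   A  G 
   E   A  H 
   F   I  H 
   G   B  J 
   H   K  J 
   I   B  L 
   J   M  F 
   K   D  N 
 * L   D  F 
   M   A  O 
   N   A  H 
   O   B  J 
(> = start, * = accepting)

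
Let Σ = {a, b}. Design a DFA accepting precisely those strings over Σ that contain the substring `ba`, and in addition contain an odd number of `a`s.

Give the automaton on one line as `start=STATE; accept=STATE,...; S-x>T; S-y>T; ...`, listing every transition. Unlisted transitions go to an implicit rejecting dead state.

start=S0; accept=S4; S0-a>S1; S0-b>S2; S1-a>S0; S1-b>S3; S2-a>S4; S2-b>S2; S3-a>S5; S3-b>S3; S4-a>S5; S4-b>S4; S5-a>S4; S5-b>S5

Run two small machines in parallel and take their product. The first has 3 states tracking whether and how much of `ba` has been seen; the second has 2 states tracking the count of `a`s modulo 2. A product state is a pair (one from each), accepting exactly when both do.
A 6-state machine:
        a   b  
>  S0   S1  S2 
   S1   S0  S3 
   S2   S4  S2 
   S3   S5  S3 
 * S4   S5  S4 
   S5   S4  S5 
(> = start, * = accepting)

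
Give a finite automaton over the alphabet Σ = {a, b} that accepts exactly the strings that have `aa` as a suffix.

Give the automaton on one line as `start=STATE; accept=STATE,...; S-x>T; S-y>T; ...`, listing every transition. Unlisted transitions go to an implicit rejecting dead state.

Let each state record the length of the longest suffix of the input read so far that is also a prefix of `aa`. q1 means the last symbol is `a`; q2 means the last 2 symbols are `aa`. Accept only at q2, where the string currently ends in `aa`.
With 3 states:
        a   b  
>  q0   q1  q0 
   q1   q2  q0 
 * q2   q2  q0 
(> = start, * = accepting)

start=q0; accept=q2; q0-a>q1; q0-b>q0; q1-a>q2; q1-b>q0; q2-a>q2; q2-b>q0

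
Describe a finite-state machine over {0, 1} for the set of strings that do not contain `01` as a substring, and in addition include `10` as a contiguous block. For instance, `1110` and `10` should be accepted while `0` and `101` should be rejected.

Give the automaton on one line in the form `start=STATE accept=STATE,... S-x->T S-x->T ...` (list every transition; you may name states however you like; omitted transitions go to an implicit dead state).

Handle the two conditions separately and then intersect. The first has 3 states tracking partial matches of the forbidden pattern `01`; the second has 3 states tracking whether and how much of `10` has been seen. A product state is a pair (one from each), accepting exactly when both do. Minimizing collapses redundant product states.
        0   1  
>  S0   S1  S2 
   S1   S1  S1 
   S2   S3  S2 
 * S3   S3  S1 
(> = start, * = accepting)

start=S0 accept=S3 S0-0->S1 S0-1->S2 S1-0->S1 S1-1->S1 S2-0->S3 S2-1->S2 S3-0->S3 S3-1->S1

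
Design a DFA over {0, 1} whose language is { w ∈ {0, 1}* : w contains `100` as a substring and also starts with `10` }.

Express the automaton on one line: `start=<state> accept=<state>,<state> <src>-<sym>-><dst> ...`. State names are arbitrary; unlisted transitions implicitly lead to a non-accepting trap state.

Handle the two conditions separately and then intersect. The first has 4 states tracking whether and how much of `100` has been seen; the second has 4 states tracking whether the input so far still matches the prefix `10`. A product state is a pair (one from each), accepting exactly when both do.
       0  1 
>  A   B  C 
   B   B  D 
   C   E  D 
   D   F  D 
   E   G  H 
   F   I  D 
 * G   G  G 
   H   E  H 
   I   I  I 
(> = start, * = accepting)

start=A accept=G A-0->B A-1->C B-0->B B-1->D C-0->E C-1->D D-0->F D-1->D E-0->G E-1->H F-0->I F-1->D G-0->G G-1->G H-0->E H-1->H I-0->I I-1->I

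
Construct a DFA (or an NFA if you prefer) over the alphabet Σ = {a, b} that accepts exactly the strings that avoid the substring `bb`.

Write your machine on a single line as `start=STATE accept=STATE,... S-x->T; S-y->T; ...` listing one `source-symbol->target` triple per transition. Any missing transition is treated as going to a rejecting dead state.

This is the complement of 'contains `bb`'. Use the same substring-matching states — S0 through S2 holding how much of `bb` has just been matched — but flip the accepting set: everything except the trap S2 accepts.
        a   b  
>* S0   S0  S1 
 * S1   S0  S2 
   S2   S2  S2 
(> = start, * = accepting)

start=S0; accept=S0,S1; S0-a->S0; S0-b->S1; S1-a->S0; S1-b->S2; S2-a->S2; S2-b->S2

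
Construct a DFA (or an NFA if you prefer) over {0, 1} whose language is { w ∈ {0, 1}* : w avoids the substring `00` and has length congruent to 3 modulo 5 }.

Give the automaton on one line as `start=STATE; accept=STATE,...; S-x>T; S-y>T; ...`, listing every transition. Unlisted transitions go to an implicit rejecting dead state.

start=q0; accept=q6,q7; q0-0>q1; q0-1>q2; q1-0>q3; q1-1>q4; q2-0>q5; q2-1>q4; q3-0>q3; q3-1>q3; q4-0>q6; q4-1>q7; q5-0>q3; q5-1>q7; q6-0>q3; q6-1>q8; q7-0>q9; q7-1>q8; q8-0>q10; q8-1>q0; q9-0>q3; q9-1>q0; q10-0>q3; q10-1>q2

Build one automaton per condition and run them in lockstep. One (3 states) tracks partial matches of the forbidden pattern `00`; the other (5 states) tracks the input length modulo 5. Each combined state is a pair, one component from each; accept when both components accept. Equivalent product states are then merged.
An 11-state machine:
          0    1  
>  q0     q1   q2 
   q1     q3   q4 
   q2     q5   q4 
   q3     q3   q3 
   q4     q6   q7 
   q5     q3   q7 
 * q6     q3   q8 
 * q7     q9   q8 
   q8    q10   q0 
   q9     q3   q0 
   q10    q3   q2 
(> = start, * = accepting)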